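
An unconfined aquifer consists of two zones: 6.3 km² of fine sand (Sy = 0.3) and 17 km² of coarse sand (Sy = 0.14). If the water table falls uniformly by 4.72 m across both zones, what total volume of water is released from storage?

ΔV ≈ 2.02 × 10^7 m³

A₁ = 6.3 km² = 6.3 × 10^6 m²; A₂ = 17 km² = 1.7 × 10^7 m²
ΔV₁ = 0.3 × 6.3 × 10^6 × 4.72 = 8.921 × 10^6 m³
ΔV₂ = 0.14 × 1.7 × 10^7 × 4.72 = 1.123 × 10^7 m³
ΔV = ΔV₁ + ΔV₂ = 2.015 × 10^7 m³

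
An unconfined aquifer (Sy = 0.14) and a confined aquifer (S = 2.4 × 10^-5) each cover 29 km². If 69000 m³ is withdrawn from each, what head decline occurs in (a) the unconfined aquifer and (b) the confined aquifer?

Δh_u ≈ 0.017 m; Δh_c ≈ 99.1 m

A = 29 km² = 2.9 × 10^7 m²
Unconfined: Δh_u = ΔV/(Sy·A) = 69000/(0.14 × 2.9 × 10^7) = 0.017 m
Confined: Δh_c = ΔV/(S·A) = 69000/(2.4 × 10^-5 × 2.9 × 10^7) = 99.14 m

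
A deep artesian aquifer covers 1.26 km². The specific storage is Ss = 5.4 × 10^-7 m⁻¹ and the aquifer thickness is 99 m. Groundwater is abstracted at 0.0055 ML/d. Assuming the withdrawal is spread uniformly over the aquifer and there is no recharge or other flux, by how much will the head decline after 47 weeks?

S = Ss × b = 5.4 × 10^-7 m⁻¹ × 99 m = 5.346 × 10^-5
A = 1.26 km² = 1.26 × 10^6 m²
Q = 0.0055 ML/d = 5.5 m³/d
t = 47 weeks = 329 d
ΔV = Q × t = 5.5 m³/d × 329 d = 1810 m³
Δh = ΔV / (S × A) = 1810 / (5.346 × 10^-5 × 1.26 × 10^6) = 26.86 m

Δh ≈ 26.9 m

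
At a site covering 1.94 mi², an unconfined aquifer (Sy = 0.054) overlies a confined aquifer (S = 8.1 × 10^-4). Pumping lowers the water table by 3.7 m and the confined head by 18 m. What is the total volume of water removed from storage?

ΔV ≈ 1.08 × 10^6 m³

A = 1.94 mi² = 5.025 × 10^6 m²
Unconfined: ΔV_u = Sy × A × Δh_u = 0.054 × 5.025 × 10^6 × 3.7 = 1.004 × 10^6 m³
Confined: ΔV_c = S × A × Δh_c = 8.1 × 10^-4 × 5.025 × 10^6 × 18 = 73260 m³
Total ΔV = 1.004 × 10^6 + 73260 = 1.077 × 10^6 m³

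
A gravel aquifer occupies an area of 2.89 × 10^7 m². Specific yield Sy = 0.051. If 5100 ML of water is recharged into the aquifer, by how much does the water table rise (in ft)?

Δh ≈ 11.4 ft

ΔV = 5100 ML = 5.1 × 10^6 m³
Δh = ΔV / (Sy × A) = 5.1 × 10^6 m³ / (0.051 × 2.89 × 10^7 m²) = 3.46 m
Δh = 3.46 m = 11.35 ft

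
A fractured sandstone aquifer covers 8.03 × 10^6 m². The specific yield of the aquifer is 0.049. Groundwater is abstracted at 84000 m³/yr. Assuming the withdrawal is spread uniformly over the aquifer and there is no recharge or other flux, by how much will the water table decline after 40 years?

Q = 84000 m³/yr = 230.1 m³/d
t = 40 years = 14600 d
ΔV = Q × t = 230.1 m³/d × 14600 d = 3.36 × 10^6 m³
Δh = ΔV / (Sy × A) = 3.36 × 10^6 / (0.049 × 8.03 × 10^6) = 8.539 m

Δh ≈ 8.54 m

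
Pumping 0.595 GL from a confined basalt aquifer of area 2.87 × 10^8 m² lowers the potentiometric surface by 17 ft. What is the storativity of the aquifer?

S ≈ 4 × 10^-4

Δh = 17 ft = 5.182 m
ΔV = 0.595 GL = 5.95 × 10^5 m³
S = ΔV / (A × Δh) = 5.95 × 10^5 m³ / (2.87 × 10^8 m² × 5.182 m) = 4.001 × 10^-4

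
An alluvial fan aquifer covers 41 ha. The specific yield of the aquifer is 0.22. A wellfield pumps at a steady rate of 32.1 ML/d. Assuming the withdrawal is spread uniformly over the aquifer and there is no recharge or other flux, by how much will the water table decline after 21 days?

Δh ≈ 7.47 m

A = 41 ha = 4.1 × 10^5 m²
Q = 32.1 ML/d = 32100 m³/d
ΔV = Q × t = 32100 m³/d × 21 d = 6.741 × 10^5 m³
Δh = ΔV / (Sy × A) = 6.741 × 10^5 / (0.22 × 4.1 × 10^5) = 7.473 m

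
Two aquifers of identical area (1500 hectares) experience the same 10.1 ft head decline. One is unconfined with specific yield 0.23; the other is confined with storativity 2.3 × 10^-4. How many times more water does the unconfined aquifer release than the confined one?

ΔV_u / ΔV_c ≈ 1000

A = 1500 hectares = 1.5 × 10^7 m²
Δh = 10.1 ft = 3.078 m
Unconfined: ΔV_u = Sy × A × Δh = 0.23 × 1.5 × 10^7 × 3.078 = 1.062 × 10^7 m³
Confined: ΔV_c = S × A × Δh = 2.3 × 10^-4 × 1.5 × 10^7 × 3.078 = 10620 m³
Ratio = ΔV_u / ΔV_c = Sy / S = 0.23 / 2.3 × 10^-4 = 1000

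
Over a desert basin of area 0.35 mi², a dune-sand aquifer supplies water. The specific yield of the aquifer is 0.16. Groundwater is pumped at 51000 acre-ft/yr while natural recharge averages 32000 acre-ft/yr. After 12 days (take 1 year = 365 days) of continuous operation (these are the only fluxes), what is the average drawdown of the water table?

Δh ≈ 5.31 m

A = 0.35 mi² = 9.065 × 10^5 m²
Net abstraction = 51000 − 32000 = 19000 acre-ft/yr
Q_net = 19000 acre-ft/yr = 64210 m³/d
ΔV = Q × t = 64210 m³/d × 12 d = 7.705 × 10^5 m³
Δh = ΔV / (Sy × A) = 7.705 × 10^5 / (0.16 × 9.065 × 10^5) = 5.312 m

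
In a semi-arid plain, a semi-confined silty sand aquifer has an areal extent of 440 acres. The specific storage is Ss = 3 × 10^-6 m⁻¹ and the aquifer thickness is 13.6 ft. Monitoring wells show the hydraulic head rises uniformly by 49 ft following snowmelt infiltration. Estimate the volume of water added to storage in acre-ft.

b = 13.6 ft = 4.145 m
S = Ss × b = 3 × 10^-6 m⁻¹ × 4.145 m = 1.244 × 10^-5
A = 440 acres = 1.781 × 10^6 m²
Δh = 49 ft = 14.94 m
ΔV = S × A × Δh = 1.244 × 10^-5 × 1.781 × 10^6 m² × 14.94 m = 330.7 m³
ΔV = 330.7 m³ = 0.2681 acre-ft

ΔV ≈ 0.268 acre-ft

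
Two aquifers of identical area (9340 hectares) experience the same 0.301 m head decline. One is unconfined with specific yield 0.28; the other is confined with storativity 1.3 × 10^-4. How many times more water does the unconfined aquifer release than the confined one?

ΔV_u / ΔV_c ≈ 2150

A = 9340 hectares = 9.34 × 10^7 m²
Unconfined: ΔV_u = Sy × A × Δh = 0.28 × 9.34 × 10^7 × 0.301 = 7.872 × 10^6 m³
Confined: ΔV_c = S × A × Δh = 1.3 × 10^-4 × 9.34 × 10^7 × 0.301 = 3655 m³
Ratio = ΔV_u / ΔV_c = Sy / S = 0.28 / 1.3 × 10^-4 = 2154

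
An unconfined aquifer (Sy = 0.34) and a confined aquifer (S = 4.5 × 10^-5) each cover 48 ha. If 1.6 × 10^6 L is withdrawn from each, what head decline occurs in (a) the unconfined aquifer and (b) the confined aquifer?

A = 48 ha = 4.8 × 10^5 m²
ΔV = 1.6 × 10^6 L = 1600 m³
Unconfined: Δh_u = ΔV/(Sy·A) = 1600/(0.34 × 4.8 × 10^5) = 0.009804 m
Confined: Δh_c = ΔV/(S·A) = 1600/(4.5 × 10^-5 × 4.8 × 10^5) = 74.07 m

Δh_u ≈ 0.0098 m; Δh_c ≈ 74.1 m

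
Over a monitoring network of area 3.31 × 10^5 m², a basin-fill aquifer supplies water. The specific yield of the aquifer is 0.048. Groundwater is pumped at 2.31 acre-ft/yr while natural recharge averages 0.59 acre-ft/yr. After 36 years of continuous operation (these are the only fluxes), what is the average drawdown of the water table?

Δh ≈ 4.81 m

Net abstraction = 2.31 − 0.59 = 1.72 acre-ft/yr
Q_net = 1.72 acre-ft/yr = 5.813 m³/d
t = 36 years = 13140 d
ΔV = Q × t = 5.813 m³/d × 13140 d = 76380 m³
Δh = ΔV / (Sy × A) = 76380 / (0.048 × 3.31 × 10^5) = 4.807 m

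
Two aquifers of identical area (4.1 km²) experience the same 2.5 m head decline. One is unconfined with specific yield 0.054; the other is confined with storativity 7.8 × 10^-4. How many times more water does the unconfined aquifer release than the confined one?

ΔV_u / ΔV_c ≈ 69.2

A = 4.1 km² = 4.1 × 10^6 m²
Unconfined: ΔV_u = Sy × A × Δh = 0.054 × 4.1 × 10^6 × 2.5 = 5.535 × 10^5 m³
Confined: ΔV_c = S × A × Δh = 7.8 × 10^-4 × 4.1 × 10^6 × 2.5 = 7995 m³
Ratio = ΔV_u / ΔV_c = Sy / S = 0.054 / 7.8 × 10^-4 = 69.23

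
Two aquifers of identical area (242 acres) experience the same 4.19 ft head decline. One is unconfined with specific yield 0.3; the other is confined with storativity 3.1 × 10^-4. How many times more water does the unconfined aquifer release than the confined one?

ΔV_u / ΔV_c ≈ 968

A = 242 acres = 9.793 × 10^5 m²
Δh = 4.19 ft = 1.277 m
Unconfined: ΔV_u = Sy × A × Δh = 0.3 × 9.793 × 10^5 × 1.277 = 3.752 × 10^5 m³
Confined: ΔV_c = S × A × Δh = 3.1 × 10^-4 × 9.793 × 10^5 × 1.277 = 387.7 m³
Ratio = ΔV_u / ΔV_c = Sy / S = 0.3 / 3.1 × 10^-4 = 967.7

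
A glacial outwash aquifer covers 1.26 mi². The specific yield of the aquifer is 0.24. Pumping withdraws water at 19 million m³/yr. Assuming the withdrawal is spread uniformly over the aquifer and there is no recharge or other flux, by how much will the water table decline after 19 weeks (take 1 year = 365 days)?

A = 1.26 mi² = 3.263 × 10^6 m²
Q = 19 million m³/yr = 52050 m³/d
t = 19 weeks = 133 d
ΔV = Q × t = 52050 m³/d × 133 d = 6.923 × 10^6 m³
Δh = ΔV / (Sy × A) = 6.923 × 10^6 / (0.24 × 3.263 × 10^6) = 8.84 m

Δh ≈ 8.84 m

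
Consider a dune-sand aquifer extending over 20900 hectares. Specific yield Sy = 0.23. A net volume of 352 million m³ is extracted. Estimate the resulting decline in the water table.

Δh ≈ 7.32 m

A = 20900 hectares = 2.09 × 10^8 m²
ΔV = 352 million m³ = 3.52 × 10^8 m³
Δh = ΔV / (Sy × A) = 3.52 × 10^8 m³ / (0.23 × 2.09 × 10^8 m²) = 7.323 m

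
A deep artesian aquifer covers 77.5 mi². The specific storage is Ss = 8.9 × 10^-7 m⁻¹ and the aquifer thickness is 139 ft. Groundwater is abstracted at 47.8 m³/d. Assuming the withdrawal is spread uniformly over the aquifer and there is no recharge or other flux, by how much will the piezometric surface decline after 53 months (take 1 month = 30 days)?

b = 139 ft = 42.37 m
S = Ss × b = 8.9 × 10^-7 m⁻¹ × 42.37 m = 3.771 × 10^-5
A = 77.5 mi² = 2.007 × 10^8 m²
t = 53 months = 1590 d
ΔV = Q × t = 47.8 m³/d × 1590 d = 76000 m³
Δh = ΔV / (S × A) = 76000 / (3.771 × 10^-5 × 2.007 × 10^8) = 10.04 m

Δh ≈ 10 m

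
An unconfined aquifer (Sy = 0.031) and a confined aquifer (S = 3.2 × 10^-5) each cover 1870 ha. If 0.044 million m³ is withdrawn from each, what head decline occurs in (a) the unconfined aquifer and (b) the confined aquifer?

Δh_u ≈ 0.0759 m; Δh_c ≈ 73.5 m

A = 1870 ha = 1.87 × 10^7 m²
ΔV = 0.044 million m³ = 44000 m³
Unconfined: Δh_u = ΔV/(Sy·A) = 44000/(0.031 × 1.87 × 10^7) = 0.0759 m
Confined: Δh_c = ΔV/(S·A) = 44000/(3.2 × 10^-5 × 1.87 × 10^7) = 73.53 m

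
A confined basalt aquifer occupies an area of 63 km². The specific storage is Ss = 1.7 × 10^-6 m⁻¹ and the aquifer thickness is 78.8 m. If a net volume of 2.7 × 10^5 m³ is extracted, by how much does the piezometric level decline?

Δh ≈ 32 m

S = Ss × b = 1.7 × 10^-6 m⁻¹ × 78.8 m = 1.34 × 10^-4
A = 63 km² = 6.3 × 10^7 m²
Δh = ΔV / (S × A) = 2.7 × 10^5 m³ / (1.34 × 10^-4 × 6.3 × 10^7 m²) = 31.99 m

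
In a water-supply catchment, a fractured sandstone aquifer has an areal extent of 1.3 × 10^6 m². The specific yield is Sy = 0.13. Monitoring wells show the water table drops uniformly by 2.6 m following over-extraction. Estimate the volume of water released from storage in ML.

ΔV = Sy × A × Δh = 0.13 × 1.3 × 10^6 m² × 2.6 m = 4.394 × 10^5 m³
ΔV = 4.394 × 10^5 m³ = 439.4 ML

ΔV ≈ 439 ML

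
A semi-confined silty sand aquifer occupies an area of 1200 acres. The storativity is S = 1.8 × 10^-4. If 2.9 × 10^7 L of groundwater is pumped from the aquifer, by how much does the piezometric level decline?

A = 1200 acres = 4.856 × 10^6 m²
ΔV = 2.9 × 10^7 L = 29000 m³
Δh = ΔV / (S × A) = 29000 m³ / (1.8 × 10^-4 × 4.856 × 10^6 m²) = 33.18 m

Δh ≈ 33.2 m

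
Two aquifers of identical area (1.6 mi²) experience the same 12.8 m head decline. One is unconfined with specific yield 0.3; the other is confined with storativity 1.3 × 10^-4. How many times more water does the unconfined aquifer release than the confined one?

A = 1.6 mi² = 4.144 × 10^6 m²
Unconfined: ΔV_u = Sy × A × Δh = 0.3 × 4.144 × 10^6 × 12.8 = 1.591 × 10^7 m³
Confined: ΔV_c = S × A × Δh = 1.3 × 10^-4 × 4.144 × 10^6 × 12.8 = 6896 m³
Ratio = ΔV_u / ΔV_c = Sy / S = 0.3 / 1.3 × 10^-4 = 2308

ΔV_u / ΔV_c ≈ 2310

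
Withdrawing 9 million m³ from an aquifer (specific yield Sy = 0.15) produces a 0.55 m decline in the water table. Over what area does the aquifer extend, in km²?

ΔV = 9 million m³ = 9 × 10^6 m³
A = ΔV / (Sy × Δh) = 9 × 10^6 / (0.15 × 0.55) = 1.091 × 10^8 m²
A = 1.091 × 10^8 m² = 109.1 km²

A ≈ 109 km²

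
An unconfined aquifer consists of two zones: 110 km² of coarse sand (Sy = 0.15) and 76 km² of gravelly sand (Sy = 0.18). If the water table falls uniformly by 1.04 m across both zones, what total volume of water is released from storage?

A₁ = 110 km² = 1.1 × 10^8 m²; A₂ = 76 km² = 7.6 × 10^7 m²
ΔV₁ = 0.15 × 1.1 × 10^8 × 1.04 = 1.716 × 10^7 m³
ΔV₂ = 0.18 × 7.6 × 10^7 × 1.04 = 1.423 × 10^7 m³
ΔV = ΔV₁ + ΔV₂ = 3.139 × 10^7 m³

ΔV ≈ 3.14 × 10^7 m³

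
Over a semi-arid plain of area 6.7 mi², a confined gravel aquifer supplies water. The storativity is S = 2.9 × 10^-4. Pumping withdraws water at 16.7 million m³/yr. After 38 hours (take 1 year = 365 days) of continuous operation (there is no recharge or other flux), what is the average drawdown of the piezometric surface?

A = 6.7 mi² = 1.735 × 10^7 m²
Q = 16.7 million m³/yr = 45750 m³/d
t = 38 hours = 1.583 d
ΔV = Q × t = 45750 m³/d × 1.583 d = 72440 m³
Δh = ΔV / (S × A) = 72440 / (2.9 × 10^-4 × 1.735 × 10^7) = 14.4 m

Δh ≈ 14.4 m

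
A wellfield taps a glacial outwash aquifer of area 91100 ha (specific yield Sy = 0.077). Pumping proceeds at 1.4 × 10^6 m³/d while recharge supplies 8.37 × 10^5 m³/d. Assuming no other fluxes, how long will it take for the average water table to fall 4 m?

t ≈ 498 days

A = 91100 ha = 9.11 × 10^8 m²
ΔV = Sy × A × Δh = 0.077 × 9.11 × 10^8 × 4 = 2.806 × 10^8 m³
Net withdrawal = 1.4 × 10^6 − 8.37 × 10^5 = 5.63 × 10^5 m³/d
t = ΔV / Q = 2.806 × 10^8 m³ / 5.63 × 10^5 m³/d = 498.4 d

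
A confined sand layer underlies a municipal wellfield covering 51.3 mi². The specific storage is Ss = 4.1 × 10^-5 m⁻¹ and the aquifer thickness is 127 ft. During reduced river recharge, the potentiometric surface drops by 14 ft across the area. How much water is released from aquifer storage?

ΔV ≈ 9 × 10^5 m³

b = 127 ft = 38.71 m
S = Ss × b = 4.1 × 10^-5 m⁻¹ × 38.71 m = 1.587 × 10^-3
A = 51.3 mi² = 1.329 × 10^8 m²
Δh = 14 ft = 4.267 m
ΔV = S × A × Δh = 0.001587 × 1.329 × 10^8 m² × 4.267 m = 8.998 × 10^5 m³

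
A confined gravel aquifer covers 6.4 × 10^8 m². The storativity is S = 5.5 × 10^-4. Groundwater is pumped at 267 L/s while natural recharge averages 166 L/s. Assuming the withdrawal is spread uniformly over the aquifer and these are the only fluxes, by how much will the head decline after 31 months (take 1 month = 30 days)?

Net abstraction = 267 − 166 = 101 L/s
Q_net = 101 L/s = 8726 m³/d
t = 31 months = 930 d
ΔV = Q × t = 8726 m³/d × 930 d = 8.116 × 10^6 m³
Δh = ΔV / (S × A) = 8.116 × 10^6 / (5.5 × 10^-4 × 6.4 × 10^8) = 23.06 m

Δh ≈ 23.1 m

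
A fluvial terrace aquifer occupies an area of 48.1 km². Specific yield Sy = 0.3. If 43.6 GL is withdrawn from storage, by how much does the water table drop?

A = 48.1 km² = 4.81 × 10^7 m²
ΔV = 43.6 GL = 4.36 × 10^7 m³
Δh = ΔV / (Sy × A) = 4.36 × 10^7 m³ / (0.3 × 4.81 × 10^7 m²) = 3.021 m

Δh ≈ 3.02 m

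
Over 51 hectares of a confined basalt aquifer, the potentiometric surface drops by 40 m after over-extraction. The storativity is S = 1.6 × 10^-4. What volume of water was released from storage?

ΔV ≈ 3260 m³

A = 51 hectares = 5.1 × 10^5 m²
ΔV = S × A × Δh = 1.6 × 10^-4 × 5.1 × 10^5 m² × 40 m = 3264 m³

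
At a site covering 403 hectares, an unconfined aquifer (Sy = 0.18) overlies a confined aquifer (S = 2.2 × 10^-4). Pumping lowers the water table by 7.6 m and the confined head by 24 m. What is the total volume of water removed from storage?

ΔV ≈ 5.53 × 10^6 m³

A = 403 hectares = 4.03 × 10^6 m²
Unconfined: ΔV_u = Sy × A × Δh_u = 0.18 × 4.03 × 10^6 × 7.6 = 5.513 × 10^6 m³
Confined: ΔV_c = S × A × Δh_c = 2.2 × 10^-4 × 4.03 × 10^6 × 24 = 21280 m³
Total ΔV = 5.513 × 10^6 + 21280 = 5.534 × 10^6 m³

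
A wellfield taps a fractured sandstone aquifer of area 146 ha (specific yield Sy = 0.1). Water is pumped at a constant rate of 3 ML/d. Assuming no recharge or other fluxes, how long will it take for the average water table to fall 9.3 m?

t ≈ 453 days

A = 146 ha = 1.46 × 10^6 m²
ΔV = Sy × A × Δh = 0.1 × 1.46 × 10^6 × 9.3 = 1.358 × 10^6 m³
Q = 3 ML/d = 3000 m³/d
t = ΔV / Q = 1.358 × 10^6 m³ / 3000 m³/d = 452.6 d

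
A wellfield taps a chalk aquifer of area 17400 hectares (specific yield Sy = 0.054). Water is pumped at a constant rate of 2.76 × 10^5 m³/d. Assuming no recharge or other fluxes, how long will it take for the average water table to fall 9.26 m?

t ≈ 315 days

A = 17400 hectares = 1.74 × 10^8 m²
ΔV = Sy × A × Δh = 0.054 × 1.74 × 10^8 × 9.26 = 8.701 × 10^7 m³
t = ΔV / Q = 8.701 × 10^7 m³ / 2.76 × 10^5 m³/d = 315.2 d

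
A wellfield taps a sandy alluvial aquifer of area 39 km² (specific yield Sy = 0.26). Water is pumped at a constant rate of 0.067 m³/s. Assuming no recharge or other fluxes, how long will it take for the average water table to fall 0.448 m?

A = 39 km² = 3.9 × 10^7 m²
ΔV = Sy × A × Δh = 0.26 × 3.9 × 10^7 × 0.448 = 4.543 × 10^6 m³
Q = 0.067 m³/s = 5789 m³/d
t = ΔV / Q = 4.543 × 10^6 m³ / 5789 m³/d = 784.7 d

t ≈ 785 days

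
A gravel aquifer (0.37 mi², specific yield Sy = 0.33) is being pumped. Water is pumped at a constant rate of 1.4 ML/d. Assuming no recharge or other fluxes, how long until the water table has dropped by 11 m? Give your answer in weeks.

A = 0.37 mi² = 9.583 × 10^5 m²
ΔV = Sy × A × Δh = 0.33 × 9.583 × 10^5 × 11 = 3.479 × 10^6 m³
Q = 1.4 ML/d = 1400 m³/d
t = ΔV / Q = 3.479 × 10^6 m³ / 1400 m³/d = 2485 d
t = 2485 d ≈ 355 weeks

t ≈ 355 weeks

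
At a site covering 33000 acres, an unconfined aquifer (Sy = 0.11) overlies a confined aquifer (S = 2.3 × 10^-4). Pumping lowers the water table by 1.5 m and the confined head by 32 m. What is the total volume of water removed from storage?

ΔV ≈ 2.3 × 10^7 m³

A = 33000 acres = 1.335 × 10^8 m²
Unconfined: ΔV_u = Sy × A × Δh_u = 0.11 × 1.335 × 10^8 × 1.5 = 2.204 × 10^7 m³
Confined: ΔV_c = S × A × Δh_c = 2.3 × 10^-4 × 1.335 × 10^8 × 32 = 9.829 × 10^5 m³
Total ΔV = 2.204 × 10^7 + 9.829 × 10^5 = 2.302 × 10^7 m³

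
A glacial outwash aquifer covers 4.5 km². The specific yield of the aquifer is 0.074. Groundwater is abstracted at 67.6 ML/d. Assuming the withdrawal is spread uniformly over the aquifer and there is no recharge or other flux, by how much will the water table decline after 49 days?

Δh ≈ 9.95 m

A = 4.5 km² = 4.5 × 10^6 m²
Q = 67.6 ML/d = 67600 m³/d
ΔV = Q × t = 67600 m³/d × 49 d = 3.312 × 10^6 m³
Δh = ΔV / (Sy × A) = 3.312 × 10^6 / (0.074 × 4.5 × 10^6) = 9.947 m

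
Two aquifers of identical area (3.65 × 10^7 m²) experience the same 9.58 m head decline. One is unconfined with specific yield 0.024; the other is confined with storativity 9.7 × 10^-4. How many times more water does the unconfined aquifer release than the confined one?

Unconfined: ΔV_u = Sy × A × Δh = 0.024 × 3.65 × 10^7 × 9.58 = 8.392 × 10^6 m³
Confined: ΔV_c = S × A × Δh = 9.7 × 10^-4 × 3.65 × 10^7 × 9.58 = 3.392 × 10^5 m³
Ratio = ΔV_u / ΔV_c = Sy / S = 0.024 / 9.7 × 10^-4 = 24.74

ΔV_u / ΔV_c ≈ 24.7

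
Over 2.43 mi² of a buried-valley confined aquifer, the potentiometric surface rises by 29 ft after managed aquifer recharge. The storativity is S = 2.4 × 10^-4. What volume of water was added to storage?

A = 2.43 mi² = 6.294 × 10^6 m²
Δh = 29 ft = 8.839 m
ΔV = S × A × Δh = 2.4 × 10^-4 × 6.294 × 10^6 m² × 8.839 m = 13350 m³

ΔV ≈ 13400 m³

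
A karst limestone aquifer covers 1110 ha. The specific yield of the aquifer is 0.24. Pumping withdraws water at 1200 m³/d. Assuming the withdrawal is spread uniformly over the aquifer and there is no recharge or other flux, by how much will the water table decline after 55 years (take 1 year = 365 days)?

A = 1110 ha = 1.11 × 10^7 m²
t = 55 years = 20080 d
ΔV = Q × t = 1200 m³/d × 20080 d = 2.409 × 10^7 m³
Δh = ΔV / (Sy × A) = 2.409 × 10^7 / (0.24 × 1.11 × 10^7) = 9.043 m

Δh ≈ 9.04 m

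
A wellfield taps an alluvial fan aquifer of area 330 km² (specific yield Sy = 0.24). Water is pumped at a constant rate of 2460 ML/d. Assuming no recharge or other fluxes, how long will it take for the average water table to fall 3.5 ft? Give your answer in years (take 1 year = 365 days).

t ≈ 0.0941 years

A = 330 km² = 3.3 × 10^8 m²
Δh = 3.5 ft = 1.067 m
ΔV = Sy × A × Δh = 0.24 × 3.3 × 10^8 × 1.067 = 8.449 × 10^7 m³
Q = 2460 ML/d = 2.46 × 10^6 m³/d
t = ΔV / Q = 8.449 × 10^7 m³ / 2.46 × 10^6 m³/d = 34.35 d
t = 34.35 d ≈ 0.0941 years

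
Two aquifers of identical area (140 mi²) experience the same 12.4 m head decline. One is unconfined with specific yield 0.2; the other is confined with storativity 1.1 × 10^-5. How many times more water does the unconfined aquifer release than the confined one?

A = 140 mi² = 3.626 × 10^8 m²
Unconfined: ΔV_u = Sy × A × Δh = 0.2 × 3.626 × 10^8 × 12.4 = 8.992 × 10^8 m³
Confined: ΔV_c = S × A × Δh = 1.1 × 10^-5 × 3.626 × 10^8 × 12.4 = 49460 m³
Ratio = ΔV_u / ΔV_c = Sy / S = 0.2 / 1.1 × 10^-5 = 18180

ΔV_u / ΔV_c ≈ 18200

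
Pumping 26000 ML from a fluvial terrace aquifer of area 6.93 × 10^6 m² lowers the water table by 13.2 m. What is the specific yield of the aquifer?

ΔV = 26000 ML = 2.6 × 10^7 m³
Sy = ΔV / (A × Δh) = 2.6 × 10^7 m³ / (6.93 × 10^6 m² × 13.2 m) = 0.2842

Sy ≈ 0.28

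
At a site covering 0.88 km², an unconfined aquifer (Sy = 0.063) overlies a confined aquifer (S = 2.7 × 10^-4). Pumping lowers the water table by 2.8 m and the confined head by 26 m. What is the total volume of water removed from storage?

ΔV ≈ 1.61 × 10^5 m³

A = 0.88 km² = 8.8 × 10^5 m²
Unconfined: ΔV_u = Sy × A × Δh_u = 0.063 × 8.8 × 10^5 × 2.8 = 1.552 × 10^5 m³
Confined: ΔV_c = S × A × Δh_c = 2.7 × 10^-4 × 8.8 × 10^5 × 26 = 6178 m³
Total ΔV = 1.552 × 10^5 + 6178 = 1.614 × 10^5 m³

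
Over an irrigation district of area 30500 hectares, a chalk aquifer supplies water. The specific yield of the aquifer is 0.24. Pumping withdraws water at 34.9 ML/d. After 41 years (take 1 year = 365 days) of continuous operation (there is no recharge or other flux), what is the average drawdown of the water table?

Δh ≈ 7.13 m

A = 30500 hectares = 3.05 × 10^8 m²
Q = 34.9 ML/d = 34900 m³/d
t = 41 years = 14960 d
ΔV = Q × t = 34900 m³/d × 14960 d = 5.223 × 10^8 m³
Δh = ΔV / (Sy × A) = 5.223 × 10^8 / (0.24 × 3.05 × 10^8) = 7.135 m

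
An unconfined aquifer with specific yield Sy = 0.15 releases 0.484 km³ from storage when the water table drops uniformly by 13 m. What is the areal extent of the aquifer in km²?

A ≈ 248 km²

ΔV = 0.484 km³ = 4.84 × 10^8 m³
A = ΔV / (Sy × Δh) = 4.84 × 10^8 / (0.15 × 13) = 2.482 × 10^8 m²
A = 2.482 × 10^8 m² = 248.2 km²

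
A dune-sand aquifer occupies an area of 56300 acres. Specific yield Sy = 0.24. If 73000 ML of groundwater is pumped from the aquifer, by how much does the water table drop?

Δh ≈ 1.34 m

A = 56300 acres = 2.278 × 10^8 m²
ΔV = 73000 ML = 7.3 × 10^7 m³
Δh = ΔV / (Sy × A) = 7.3 × 10^7 m³ / (0.24 × 2.278 × 10^8 m²) = 1.335 m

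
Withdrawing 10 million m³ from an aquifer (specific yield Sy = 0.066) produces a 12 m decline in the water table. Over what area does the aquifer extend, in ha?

A ≈ 1260 ha

ΔV = 10 million m³ = 1 × 10^7 m³
A = ΔV / (Sy × Δh) = 1 × 10^7 / (0.066 × 12) = 1.263 × 10^7 m²
A = 1.263 × 10^7 m² = 1263 ha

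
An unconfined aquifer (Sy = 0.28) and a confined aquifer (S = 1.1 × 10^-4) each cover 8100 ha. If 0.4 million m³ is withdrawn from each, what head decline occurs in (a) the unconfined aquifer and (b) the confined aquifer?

Δh_u ≈ 0.0176 m; Δh_c ≈ 44.9 m

A = 8100 ha = 8.1 × 10^7 m²
ΔV = 0.4 million m³ = 4 × 10^5 m³
Unconfined: Δh_u = ΔV/(Sy·A) = 4 × 10^5/(0.28 × 8.1 × 10^7) = 0.01764 m
Confined: Δh_c = ΔV/(S·A) = 4 × 10^5/(1.1 × 10^-4 × 8.1 × 10^7) = 44.89 m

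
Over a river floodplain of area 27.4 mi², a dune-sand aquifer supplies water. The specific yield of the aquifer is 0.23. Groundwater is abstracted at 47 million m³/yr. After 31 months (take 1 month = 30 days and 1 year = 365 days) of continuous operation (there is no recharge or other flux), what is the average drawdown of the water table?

Δh ≈ 7.34 m

A = 27.4 mi² = 7.097 × 10^7 m²
Q = 47 million m³/yr = 1.288 × 10^5 m³/d
t = 31 months = 930 d
ΔV = Q × t = 1.288 × 10^5 m³/d × 930 d = 1.198 × 10^8 m³
Δh = ΔV / (Sy × A) = 1.198 × 10^8 / (0.23 × 7.097 × 10^7) = 7.337 m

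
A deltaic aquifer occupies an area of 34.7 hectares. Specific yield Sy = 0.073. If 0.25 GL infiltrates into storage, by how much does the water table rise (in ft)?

Δh ≈ 32.4 ft

A = 34.7 hectares = 3.47 × 10^5 m²
ΔV = 0.25 GL = 2.5 × 10^5 m³
Δh = ΔV / (Sy × A) = 2.5 × 10^5 m³ / (0.073 × 3.47 × 10^5 m²) = 9.869 m
Δh = 9.869 m = 32.38 ft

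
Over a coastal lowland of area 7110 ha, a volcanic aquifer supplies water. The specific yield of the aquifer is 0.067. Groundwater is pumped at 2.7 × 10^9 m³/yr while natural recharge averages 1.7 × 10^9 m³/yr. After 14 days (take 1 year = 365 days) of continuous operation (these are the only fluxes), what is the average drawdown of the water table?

A = 7110 ha = 7.11 × 10^7 m²
Net abstraction = 2.7 × 10^9 − 1.7 × 10^9 = 1 × 10^9 m³/yr
Q_net = 1 × 10^9 m³/yr = 2.74 × 10^6 m³/d
ΔV = Q × t = 2.74 × 10^6 m³/d × 14 d = 3.836 × 10^7 m³
Δh = ΔV / (Sy × A) = 3.836 × 10^7 / (0.067 × 7.11 × 10^7) = 8.052 m

Δh ≈ 8.05 m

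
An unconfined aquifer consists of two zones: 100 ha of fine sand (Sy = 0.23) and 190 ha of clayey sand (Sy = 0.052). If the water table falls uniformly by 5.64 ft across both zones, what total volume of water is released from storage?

A₁ = 100 ha = 1 × 10^6 m²; A₂ = 190 ha = 1.9 × 10^6 m²
Δh = 5.64 ft = 1.719 m
ΔV₁ = 0.23 × 1 × 10^6 × 1.719 = 3.954 × 10^5 m³
ΔV₂ = 0.052 × 1.9 × 10^6 × 1.719 = 1.698 × 10^5 m³
ΔV = ΔV₁ + ΔV₂ = 5.652 × 10^5 m³

ΔV ≈ 5.65 × 10^5 m³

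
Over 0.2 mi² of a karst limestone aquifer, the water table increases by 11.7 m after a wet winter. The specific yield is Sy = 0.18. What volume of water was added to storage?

A = 0.2 mi² = 5.18 × 10^5 m²
ΔV = Sy × A × Δh = 0.18 × 5.18 × 10^5 m² × 11.7 m = 1.091 × 10^6 m³

ΔV ≈ 1.09 × 10^6 m³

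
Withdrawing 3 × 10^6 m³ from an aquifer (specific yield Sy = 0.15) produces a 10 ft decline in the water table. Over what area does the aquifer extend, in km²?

A ≈ 6.56 km²

Δh = 10 ft = 3.048 m
A = ΔV / (Sy × Δh) = 3 × 10^6 / (0.15 × 3.048) = 6.562 × 10^6 m²
A = 6.562 × 10^6 m² = 6.562 km²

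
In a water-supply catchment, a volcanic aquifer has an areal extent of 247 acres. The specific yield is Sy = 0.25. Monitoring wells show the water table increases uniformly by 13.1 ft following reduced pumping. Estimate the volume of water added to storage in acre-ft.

ΔV ≈ 809 acre-ft

A = 247 acres = 9.996 × 10^5 m²
Δh = 13.1 ft = 3.993 m
ΔV = Sy × A × Δh = 0.25 × 9.996 × 10^5 m² × 3.993 m = 9.978 × 10^5 m³
ΔV = 9.978 × 10^5 m³ = 808.9 acre-ft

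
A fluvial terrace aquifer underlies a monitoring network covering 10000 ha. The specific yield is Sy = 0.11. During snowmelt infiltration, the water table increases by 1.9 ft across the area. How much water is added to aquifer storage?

A = 10000 ha = 1 × 10^8 m²
Δh = 1.9 ft = 0.5791 m
ΔV = Sy × A × Δh = 0.11 × 1 × 10^8 m² × 0.5791 m = 6.37 × 10^6 m³

ΔV ≈ 6.37 × 10^6 m³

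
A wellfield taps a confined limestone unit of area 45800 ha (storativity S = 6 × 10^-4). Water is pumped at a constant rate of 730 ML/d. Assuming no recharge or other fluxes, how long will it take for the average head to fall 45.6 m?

A = 45800 ha = 4.58 × 10^8 m²
ΔV = S × A × Δh = 6 × 10^-4 × 4.58 × 10^8 × 45.6 = 1.253 × 10^7 m³
Q = 730 ML/d = 7.3 × 10^5 m³/d
t = ΔV / Q = 1.253 × 10^7 m³ / 7.3 × 10^5 m³/d = 17.17 d

t ≈ 17.2 days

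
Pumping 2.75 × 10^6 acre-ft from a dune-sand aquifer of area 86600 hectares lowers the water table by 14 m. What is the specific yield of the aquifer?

A = 86600 hectares = 8.66 × 10^8 m²
ΔV = 2.75 × 10^6 acre-ft = 3.392 × 10^9 m³
Sy = ΔV / (A × Δh) = 3.392 × 10^9 m³ / (8.66 × 10^8 m² × 14 m) = 0.2798

Sy ≈ 0.28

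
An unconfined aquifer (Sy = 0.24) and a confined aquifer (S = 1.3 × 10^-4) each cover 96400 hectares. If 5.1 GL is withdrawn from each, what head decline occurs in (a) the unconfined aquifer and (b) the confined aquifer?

A = 96400 hectares = 9.64 × 10^8 m²
ΔV = 5.1 GL = 5.1 × 10^6 m³
Unconfined: Δh_u = ΔV/(Sy·A) = 5.1 × 10^6/(0.24 × 9.64 × 10^8) = 0.02204 m
Confined: Δh_c = ΔV/(S·A) = 5.1 × 10^6/(1.3 × 10^-4 × 9.64 × 10^8) = 40.7 m

Δh_u ≈ 0.022 m; Δh_c ≈ 40.7 m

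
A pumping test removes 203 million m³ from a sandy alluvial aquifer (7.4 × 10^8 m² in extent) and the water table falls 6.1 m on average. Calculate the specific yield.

ΔV = 203 million m³ = 2.03 × 10^8 m³
Sy = ΔV / (A × Δh) = 2.03 × 10^8 m³ / (7.4 × 10^8 m² × 6.1 m) = 0.04497

Sy ≈ 0.045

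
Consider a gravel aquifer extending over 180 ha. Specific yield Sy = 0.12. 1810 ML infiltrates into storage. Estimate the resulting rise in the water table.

A = 180 ha = 1.8 × 10^6 m²
ΔV = 1810 ML = 1.81 × 10^6 m³
Δh = ΔV / (Sy × A) = 1.81 × 10^6 m³ / (0.12 × 1.8 × 10^6 m²) = 8.38 m

Δh ≈ 8.38 m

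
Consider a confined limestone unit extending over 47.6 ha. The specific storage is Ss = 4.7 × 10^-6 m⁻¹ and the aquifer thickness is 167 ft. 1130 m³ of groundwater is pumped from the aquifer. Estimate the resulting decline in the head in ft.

b = 167 ft = 50.9 m
S = Ss × b = 4.7 × 10^-6 m⁻¹ × 50.9 m = 2.392 × 10^-4
A = 47.6 ha = 4.76 × 10^5 m²
Δh = ΔV / (S × A) = 1130 m³ / (2.392 × 10^-4 × 4.76 × 10^5 m²) = 9.923 m
Δh = 9.923 m = 32.56 ft

Δh ≈ 32.6 ft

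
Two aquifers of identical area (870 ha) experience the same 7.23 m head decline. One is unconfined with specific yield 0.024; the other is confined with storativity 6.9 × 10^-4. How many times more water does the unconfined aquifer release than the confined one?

ΔV_u / ΔV_c ≈ 34.8

A = 870 ha = 8.7 × 10^6 m²
Unconfined: ΔV_u = Sy × A × Δh = 0.024 × 8.7 × 10^6 × 7.23 = 1.51 × 10^6 m³
Confined: ΔV_c = S × A × Δh = 6.9 × 10^-4 × 8.7 × 10^6 × 7.23 = 43400 m³
Ratio = ΔV_u / ΔV_c = Sy / S = 0.024 / 6.9 × 10^-4 = 34.78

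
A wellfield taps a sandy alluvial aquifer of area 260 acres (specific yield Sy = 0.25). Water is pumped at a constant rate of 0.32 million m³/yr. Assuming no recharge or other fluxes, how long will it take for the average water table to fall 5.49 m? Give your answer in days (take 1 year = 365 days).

t ≈ 1650 days

A = 260 acres = 1.052 × 10^6 m²
ΔV = Sy × A × Δh = 0.25 × 1.052 × 10^6 × 5.49 = 1.444 × 10^6 m³
Q = 0.32 million m³/yr = 876.7 m³/d
t = ΔV / Q = 1.444 × 10^6 m³ / 876.7 m³/d = 1647 d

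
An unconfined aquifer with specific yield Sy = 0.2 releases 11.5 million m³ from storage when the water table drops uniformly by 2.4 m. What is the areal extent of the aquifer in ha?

ΔV = 11.5 million m³ = 1.15 × 10^7 m³
A = ΔV / (Sy × Δh) = 1.15 × 10^7 / (0.2 × 2.4) = 2.396 × 10^7 m²
A = 2.396 × 10^7 m² = 2396 ha

A ≈ 2400 ha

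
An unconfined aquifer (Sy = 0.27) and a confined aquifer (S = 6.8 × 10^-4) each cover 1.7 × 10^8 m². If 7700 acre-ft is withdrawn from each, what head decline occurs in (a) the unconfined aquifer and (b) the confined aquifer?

ΔV = 7700 acre-ft = 9.498 × 10^6 m³
Unconfined: Δh_u = ΔV/(Sy·A) = 9.498 × 10^6/(0.27 × 1.7 × 10^8) = 0.2069 m
Confined: Δh_c = ΔV/(S·A) = 9.498 × 10^6/(6.8 × 10^-4 × 1.7 × 10^8) = 82.16 m

Δh_u ≈ 0.207 m; Δh_c ≈ 82.2 m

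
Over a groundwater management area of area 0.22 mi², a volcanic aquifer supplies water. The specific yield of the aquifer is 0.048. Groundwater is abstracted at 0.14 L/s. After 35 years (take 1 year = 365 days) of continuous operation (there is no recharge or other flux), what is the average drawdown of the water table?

A = 0.22 mi² = 5.698 × 10^5 m²
Q = 0.14 L/s = 12.1 m³/d
t = 35 years = 12780 d
ΔV = Q × t = 12.1 m³/d × 12780 d = 1.545 × 10^5 m³
Δh = ΔV / (Sy × A) = 1.545 × 10^5 / (0.048 × 5.698 × 10^5) = 5.65 m

Δh ≈ 5.65 m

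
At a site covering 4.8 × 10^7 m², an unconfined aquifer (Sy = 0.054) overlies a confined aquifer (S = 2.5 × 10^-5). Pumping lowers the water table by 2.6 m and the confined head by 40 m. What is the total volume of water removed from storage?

Unconfined: ΔV_u = Sy × A × Δh_u = 0.054 × 4.8 × 10^7 × 2.6 = 6.739 × 10^6 m³
Confined: ΔV_c = S × A × Δh_c = 2.5 × 10^-5 × 4.8 × 10^7 × 40 = 48000 m³
Total ΔV = 6.739 × 10^6 + 48000 = 6.787 × 10^6 m³

ΔV ≈ 6.79 × 10^6 m³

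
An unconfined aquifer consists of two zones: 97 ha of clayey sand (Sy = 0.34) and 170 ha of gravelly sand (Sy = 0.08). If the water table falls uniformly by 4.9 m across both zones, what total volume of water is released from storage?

A₁ = 97 ha = 9.7 × 10^5 m²; A₂ = 170 ha = 1.7 × 10^6 m²
ΔV₁ = 0.34 × 9.7 × 10^5 × 4.9 = 1.616 × 10^6 m³
ΔV₂ = 0.08 × 1.7 × 10^6 × 4.9 = 6.664 × 10^5 m³
ΔV = ΔV₁ + ΔV₂ = 2.282 × 10^6 m³

ΔV ≈ 2.28 × 10^6 m³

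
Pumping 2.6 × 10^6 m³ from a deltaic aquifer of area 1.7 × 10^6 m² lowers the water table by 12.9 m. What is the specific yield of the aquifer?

Sy ≈ 0.12

Sy = ΔV / (A × Δh) = 2.6 × 10^6 m³ / (1.7 × 10^6 m² × 12.9 m) = 0.1186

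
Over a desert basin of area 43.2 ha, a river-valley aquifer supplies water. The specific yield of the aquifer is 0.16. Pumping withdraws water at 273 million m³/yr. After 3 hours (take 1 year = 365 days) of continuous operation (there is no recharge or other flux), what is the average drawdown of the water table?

A = 43.2 ha = 4.32 × 10^5 m²
Q = 273 million m³/yr = 7.479 × 10^5 m³/d
t = 3 hours = 0.125 d
ΔV = Q × t = 7.479 × 10^5 m³/d × 0.125 d = 93490 m³
Δh = ΔV / (Sy × A) = 93490 / (0.16 × 4.32 × 10^5) = 1.353 m

Δh ≈ 1.35 m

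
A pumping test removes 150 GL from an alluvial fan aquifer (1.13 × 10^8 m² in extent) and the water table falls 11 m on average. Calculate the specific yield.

Sy ≈ 0.12

ΔV = 150 GL = 1.5 × 10^8 m³
Sy = ΔV / (A × Δh) = 1.5 × 10^8 m³ / (1.13 × 10^8 m² × 11 m) = 0.1207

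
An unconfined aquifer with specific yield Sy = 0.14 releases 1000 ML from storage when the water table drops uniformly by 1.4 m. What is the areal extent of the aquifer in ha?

ΔV = 1000 ML = 1 × 10^6 m³
A = ΔV / (Sy × Δh) = 1 × 10^6 / (0.14 × 1.4) = 5.102 × 10^6 m²
A = 5.102 × 10^6 m² = 510.2 ha

A ≈ 510 ha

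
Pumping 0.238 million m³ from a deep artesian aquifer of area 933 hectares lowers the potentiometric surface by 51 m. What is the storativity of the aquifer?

S ≈ 5 × 10^-4

A = 933 hectares = 9.33 × 10^6 m²
ΔV = 0.238 million m³ = 2.38 × 10^5 m³
S = ΔV / (A × Δh) = 2.38 × 10^5 m³ / (9.33 × 10^6 m² × 51 m) = 5.002 × 10^-4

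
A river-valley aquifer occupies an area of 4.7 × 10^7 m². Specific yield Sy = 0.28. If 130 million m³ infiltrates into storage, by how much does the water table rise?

Δh ≈ 9.88 m

ΔV = 130 million m³ = 1.3 × 10^8 m³
Δh = ΔV / (Sy × A) = 1.3 × 10^8 m³ / (0.28 × 4.7 × 10^7 m²) = 9.878 m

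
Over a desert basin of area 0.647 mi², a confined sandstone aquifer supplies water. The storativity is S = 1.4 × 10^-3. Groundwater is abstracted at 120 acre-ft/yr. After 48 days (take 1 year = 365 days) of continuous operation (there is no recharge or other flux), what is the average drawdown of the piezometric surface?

A = 0.647 mi² = 1.676 × 10^6 m²
Q = 120 acre-ft/yr = 405.5 m³/d
ΔV = Q × t = 405.5 m³/d × 48 d = 19470 m³
Δh = ΔV / (S × A) = 19470 / (0.0014 × 1.676 × 10^6) = 8.297 m

Δh ≈ 8.3 m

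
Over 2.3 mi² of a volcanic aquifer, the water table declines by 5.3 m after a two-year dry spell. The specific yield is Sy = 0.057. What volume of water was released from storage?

ΔV ≈ 1.8 × 10^6 m³

A = 2.3 mi² = 5.957 × 10^6 m²
ΔV = Sy × A × Δh = 0.057 × 5.957 × 10^6 m² × 5.3 m = 1.8 × 10^6 m³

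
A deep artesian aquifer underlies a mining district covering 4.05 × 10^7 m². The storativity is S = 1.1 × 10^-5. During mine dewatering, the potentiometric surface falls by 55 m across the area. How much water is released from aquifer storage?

ΔV = S × A × Δh = 1.1 × 10^-5 × 4.05 × 10^7 m² × 55 m = 24500 m³

ΔV ≈ 24500 m³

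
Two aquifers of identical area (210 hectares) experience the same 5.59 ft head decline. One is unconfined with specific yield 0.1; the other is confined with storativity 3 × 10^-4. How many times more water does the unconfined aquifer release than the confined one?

ΔV_u / ΔV_c ≈ 333

A = 210 hectares = 2.1 × 10^6 m²
Δh = 5.59 ft = 1.704 m
Unconfined: ΔV_u = Sy × A × Δh = 0.1 × 2.1 × 10^6 × 1.704 = 3.578 × 10^5 m³
Confined: ΔV_c = S × A × Δh = 3 × 10^-4 × 2.1 × 10^6 × 1.704 = 1073 m³
Ratio = ΔV_u / ΔV_c = Sy / S = 0.1 / 3 × 10^-4 = 333.3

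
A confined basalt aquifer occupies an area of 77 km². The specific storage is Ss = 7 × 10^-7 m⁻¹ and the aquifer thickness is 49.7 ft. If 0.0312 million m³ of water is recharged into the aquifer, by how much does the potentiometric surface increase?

b = 49.7 ft = 15.15 m
S = Ss × b = 7 × 10^-7 m⁻¹ × 15.15 m = 1.06 × 10^-5
A = 77 km² = 7.7 × 10^7 m²
ΔV = 0.0312 million m³ = 31200 m³
Δh = ΔV / (S × A) = 31200 m³ / (1.06 × 10^-5 × 7.7 × 10^7 m²) = 38.21 m

Δh ≈ 38.2 m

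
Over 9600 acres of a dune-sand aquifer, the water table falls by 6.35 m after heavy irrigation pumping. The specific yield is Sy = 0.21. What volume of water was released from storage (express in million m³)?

ΔV ≈ 51.8 million m³

A = 9600 acres = 3.885 × 10^7 m²
ΔV = Sy × A × Δh = 0.21 × 3.885 × 10^7 m² × 6.35 m = 5.181 × 10^7 m³
ΔV = 5.181 × 10^7 m³ = 51.81 million m³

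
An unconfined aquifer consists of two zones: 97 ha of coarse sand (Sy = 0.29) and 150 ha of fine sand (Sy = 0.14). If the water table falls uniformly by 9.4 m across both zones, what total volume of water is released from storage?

ΔV ≈ 4.62 × 10^6 m³

A₁ = 97 ha = 9.7 × 10^5 m²; A₂ = 150 ha = 1.5 × 10^6 m²
ΔV₁ = 0.29 × 9.7 × 10^5 × 9.4 = 2.644 × 10^6 m³
ΔV₂ = 0.14 × 1.5 × 10^6 × 9.4 = 1.974 × 10^6 m³
ΔV = ΔV₁ + ΔV₂ = 4.618 × 10^6 m³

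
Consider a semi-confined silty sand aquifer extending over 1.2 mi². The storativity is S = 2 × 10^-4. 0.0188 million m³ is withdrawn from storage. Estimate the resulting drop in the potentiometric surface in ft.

A = 1.2 mi² = 3.108 × 10^6 m²
ΔV = 0.0188 million m³ = 18800 m³
Δh = ΔV / (S × A) = 18800 m³ / (2 × 10^-4 × 3.108 × 10^6 m²) = 30.24 m
Δh = 30.24 m = 99.23 ft

Δh ≈ 99.2 ft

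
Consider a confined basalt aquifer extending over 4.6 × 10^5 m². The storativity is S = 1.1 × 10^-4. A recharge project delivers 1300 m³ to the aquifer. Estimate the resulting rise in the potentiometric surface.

Δh = ΔV / (S × A) = 1300 m³ / (1.1 × 10^-4 × 4.6 × 10^5 m²) = 25.69 m

Δh ≈ 25.7 m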